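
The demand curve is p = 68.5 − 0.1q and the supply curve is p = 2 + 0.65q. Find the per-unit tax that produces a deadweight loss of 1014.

39

Competitive equilibrium: 68.5 − 0.1q = 2 + 0.65q → q* = 88.6667, p* = 59.6333.
A tax t gives Δq = t/0.75 and wedge t, so DWL = t²/1.5.
t²/1.5 = 1014 → t² = 1521 → t = 39.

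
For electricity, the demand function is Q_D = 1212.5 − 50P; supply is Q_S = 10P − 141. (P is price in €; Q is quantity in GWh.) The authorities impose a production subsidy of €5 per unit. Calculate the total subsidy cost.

€631.25

In inverse form: demand P = 24.25 − 0.02Q, supply P = 14.1 + 0.1Q.
Competitive equilibrium: 24.25 − 0.02Q = 14.1 + 0.1Q → Q* = 84.5833, P* = 22.5583.
The subsidy lowers effective supply by 5: P = 9.1 + 0.1Q.
New quantity: 24.25 − 0.02Q = 9.1 + 0.1Q → Q' = 126.25.
Total subsidy cost = 5 × 126.25 = €631.25.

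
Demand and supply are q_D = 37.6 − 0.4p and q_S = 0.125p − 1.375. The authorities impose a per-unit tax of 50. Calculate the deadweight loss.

In inverse form: demand p = 94 − 2.5q, supply p = 11 + 8q.
Competitive equilibrium: 94 − 2.5q = 11 + 8q → q* = 7.9048, p* = 74.2381.
With the tax, the buyer price exceeds the seller price by 50: (94 − 2.5q) − (11 + 8q) = 50 → q' = 3.1429.
Δq = 7.9048 − 3.1429 = 4.7619; the wedge equals the tax, 50.
Welfare loss = ½ × 4.7619 × 50 = 119.05.

119.05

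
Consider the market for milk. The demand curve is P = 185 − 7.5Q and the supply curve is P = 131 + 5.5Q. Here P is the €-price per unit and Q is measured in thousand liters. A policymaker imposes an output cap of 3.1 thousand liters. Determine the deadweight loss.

Competitive equilibrium: 185 − 7.5Q = 131 + 5.5Q → Q* = 4.1538, P* = 153.8462.
At Q = 3.1: demand price = 185 − 7.5·3.1 = 161.75; supply price = 131 + 5.5·3.1 = 148.05.
ΔQ = 4.1538 − 3.1 = 1.0538; wedge = 161.75 − 148.05 = 13.7.
The triangle = ½ × 1.0538 × 13.7 = €7.22 thousand.

€7.22 thousand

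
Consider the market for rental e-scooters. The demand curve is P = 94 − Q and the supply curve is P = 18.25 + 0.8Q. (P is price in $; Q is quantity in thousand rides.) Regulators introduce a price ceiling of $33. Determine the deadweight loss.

Competitive equilibrium: 94 − Q = 18.25 + 0.8Q → Q* = 42.0833, P* = 51.9167.
At the ceiling P = 33, quantity supplied = (33 − 18.25)/0.8 = 18.4375.
Willingness to pay at Q' = 18.4375: 94 − 1·18.4375 = 75.5625.
ΔQ = 42.0833 − 18.4375 = 23.6458; wedge = 75.5625 − 33 = 42.5625.
Deadweight loss = ½ × 23.6458 × 42.5625 = $503.21 thousand.

$503.21 thousand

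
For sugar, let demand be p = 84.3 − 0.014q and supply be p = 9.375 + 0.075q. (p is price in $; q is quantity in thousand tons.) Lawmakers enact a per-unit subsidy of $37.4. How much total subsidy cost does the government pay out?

$47201.74 thousand

Competitive equilibrium: 84.3 − 0.014q = 9.375 + 0.075q → q* = 841.8539, p* = 72.514.
The subsidy lowers effective supply by 37.4: p = 0.075q − 28.025.
New quantity: 84.3 − 0.014q = 0.075q − 28.025 → q' = 1262.0787.
Total subsidy cost = 37.4 × 1262.0787 = $47201.74 thousand.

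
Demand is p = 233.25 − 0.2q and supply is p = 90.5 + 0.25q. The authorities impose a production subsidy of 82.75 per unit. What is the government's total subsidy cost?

Competitive equilibrium: 233.25 − 0.2q = 90.5 + 0.25q → q* = 317.2222, p* = 169.8056.
The subsidy lowers effective supply by 82.75: p = 7.75 + 0.25q.
New quantity: 233.25 − 0.2q = 7.75 + 0.25q → q' = 501.1111.
Total subsidy cost = 82.75 × 501.1111 = 41466.94.

41466.94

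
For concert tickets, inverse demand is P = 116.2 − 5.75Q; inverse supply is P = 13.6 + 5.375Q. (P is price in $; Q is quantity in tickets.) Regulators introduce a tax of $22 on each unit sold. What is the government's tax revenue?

Competitive equilibrium: 116.2 − 5.75Q = 13.6 + 5.375Q → Q* = 9.2225, P* = 63.1708.
With the tax, the buyer price exceeds the seller price by 22: (116.2 − 5.75Q) − (13.6 + 5.375Q) = 22 → Q' = 7.2449.
Tax revenue = 22 × 7.2449 = $159.39.

$159.39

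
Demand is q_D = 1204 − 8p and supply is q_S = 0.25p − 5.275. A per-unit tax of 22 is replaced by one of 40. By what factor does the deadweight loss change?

3.306

In inverse form: demand p = 150.5 − 0.125q, supply p = 21.1 + 4q.
Competitive equilibrium: 150.5 − 0.125q = 21.1 + 4q → q* = 31.3697, p* = 146.5788.
For a per-unit tax t: Δq = t/4.125, so DWL = ½·t·(t/4.125) = t²/8.25.
At t = 22: DWL = 58.667. At t = 40: DWL = 193.939.
Ratio = (40/22)² = 3.306.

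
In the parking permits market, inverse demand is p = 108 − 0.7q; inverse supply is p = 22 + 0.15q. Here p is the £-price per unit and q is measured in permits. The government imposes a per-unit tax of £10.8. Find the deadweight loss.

Competitive equilibrium: 108 − 0.7q = 22 + 0.15q → q* = 101.1765, p* = 37.1765.
With the tax, the buyer price exceeds the seller price by 10.8: (108 − 0.7q) − (22 + 0.15q) = 10.8 → q' = 88.4706.
Δq = 101.1765 − 88.4706 = 12.7059; the wedge equals the tax, 10.8.
DWL = ½ × 12.7059 × 10.8 = £68.61.

£68.61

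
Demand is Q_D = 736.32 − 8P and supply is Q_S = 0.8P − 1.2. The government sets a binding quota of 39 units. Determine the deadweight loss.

495.53

In inverse form: demand P = 92.04 − 0.125Q, supply P = 1.5 + 1.25Q.
Competitive equilibrium: 92.04 − 0.125Q = 1.5 + 1.25Q → Q* = 65.8473, P* = 83.8091.
At Q = 39: demand price = 92.04 − 0.125·39 = 87.165; supply price = 1.5 + 1.25·39 = 50.25.
ΔQ = 65.8473 − 39 = 26.8473; wedge = 87.165 − 50.25 = 36.915.
The triangle = ½ × 26.8473 × 36.915 = 495.53.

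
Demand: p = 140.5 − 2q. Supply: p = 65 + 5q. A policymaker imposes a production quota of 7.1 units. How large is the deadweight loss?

Competitive equilibrium: 140.5 − 2q = 65 + 5q → q* = 10.7857, p* = 118.9286.
At q = 7.1: demand price = 140.5 − 2·7.1 = 126.3; supply price = 65 + 5·7.1 = 100.5.
Δq = 10.7857 − 7.1 = 3.6857; wedge = 126.3 − 100.5 = 25.8.
The triangle = ½ × 3.6857 × 25.8 = 47.55.

47.55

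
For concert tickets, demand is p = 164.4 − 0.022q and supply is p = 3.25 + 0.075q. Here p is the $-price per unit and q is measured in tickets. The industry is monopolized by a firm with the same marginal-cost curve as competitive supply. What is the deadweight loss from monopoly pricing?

$4575.20

Competitive equilibrium: 164.4 − 0.022q = 3.25 + 0.075q → q* = 1661.34021, p* = 127.85052.
Marginal revenue: MR = 164.4 − 0.044q. Set MR = MC: 164.4 − 0.044q = 3.25 + 0.075q → q_m = 1354.20168.
Price p_m = 164.4 − 0.022·1354.20168 = 134.60756; MC(q_m) = 3.25 + 0.075·1354.20168 = 104.81513.
Competitive q* = 1661.34021, so Δq = 307.13853; wedge = 134.60756 − 104.81513 = 29.79243.
DWL = ½ × 307.13853 × 29.79243 = $4575.20.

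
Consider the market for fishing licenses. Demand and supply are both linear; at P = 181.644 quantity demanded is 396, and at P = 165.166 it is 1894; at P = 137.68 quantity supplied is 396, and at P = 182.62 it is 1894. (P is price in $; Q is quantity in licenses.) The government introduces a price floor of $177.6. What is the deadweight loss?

Demand slope = (165.166 − 181.644)/(1894 − 396) = −0.011, so P = 186 − 0.011Q.
Supply slope = (182.62 − 137.68)/(1894 − 396) = 0.03, so P = 125.8 + 0.03Q.
Competitive equilibrium: 186 − 0.011Q = 125.8 + 0.03Q → Q* = 1468.2927, P* = 169.8488.
At the floor P = 177.6, quantity demanded = (186 − 177.6)/0.011 = 763.6364.
Sellers' marginal cost at Q' = 763.6364: 125.8 + 0.03·763.6364 = 148.7091.
ΔQ = 1468.2927 − 763.6364 = 704.6563; wedge = 177.6 − 148.7091 = 28.8909.
DWL = ½ × 704.6563 × 28.8909 = $10179.08.

$10179.08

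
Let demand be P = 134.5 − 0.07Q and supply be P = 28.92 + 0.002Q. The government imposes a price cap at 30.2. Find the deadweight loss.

Competitive equilibrium: 134.5 − 0.07Q = 28.92 + 0.002Q → Q* = 1466.3889, P* = 31.8528.
At the ceiling P = 30.2, quantity supplied = (30.2 − 28.92)/0.002 = 640.
Willingness to pay at Q' = 640: 134.5 − 0.07·640 = 89.7.
ΔQ = 1466.3889 − 640 = 826.3889; wedge = 89.7 − 30.2 = 59.5.
The triangle = ½ × 826.3889 × 59.5 = 24585.07.

24585.07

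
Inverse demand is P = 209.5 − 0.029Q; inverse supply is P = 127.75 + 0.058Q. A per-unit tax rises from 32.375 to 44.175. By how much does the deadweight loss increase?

5191.32

Competitive equilibrium: 209.5 − 0.029Q = 127.75 + 0.058Q → Q* = 939.6552, P* = 182.25.
For a per-unit tax t: ΔQ = t/0.087, so DWL = ½·t·(t/0.087) = t²/0.174.
At t = 32.375: DWL = 6023.797. At t = 44.175: DWL = 11215.119.
Increase = 11215.119 − 6023.797 = 5191.32.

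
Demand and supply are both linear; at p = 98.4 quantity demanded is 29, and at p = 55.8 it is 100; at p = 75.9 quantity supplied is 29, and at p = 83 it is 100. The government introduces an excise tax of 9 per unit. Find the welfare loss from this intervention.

Demand slope = (55.8 − 98.4)/(100 − 29) = −0.6, so p = 115.8 − 0.6q.
Supply slope = (83 − 75.9)/(100 − 29) = 0.1, so p = 73 + 0.1q.
Competitive equilibrium: 115.8 − 0.6q = 73 + 0.1q → q* = 61.1429, p* = 79.1143.
With the tax, the buyer price exceeds the seller price by 9: (115.8 − 0.6q) − (73 + 0.1q) = 9 → q' = 48.2857.
Δq = 61.1429 − 48.2857 = 12.8572; the wedge equals the tax, 9.
Welfare loss = ½ × 12.8572 × 9 = 57.86.

57.86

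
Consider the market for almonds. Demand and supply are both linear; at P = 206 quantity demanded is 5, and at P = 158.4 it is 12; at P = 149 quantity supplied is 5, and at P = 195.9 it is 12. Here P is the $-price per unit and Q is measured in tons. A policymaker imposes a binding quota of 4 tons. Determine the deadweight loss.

$184.08

Demand slope = (158.4 − 206)/(12 − 5) = −6.8, so P = 240 − 6.8Q.
Supply slope = (195.9 − 149)/(12 − 5) = 6.7, so P = 115.5 + 6.7Q.
Competitive equilibrium: 240 − 6.8Q = 115.5 + 6.7Q → Q* = 9.2222, P* = 177.2889.
At Q = 4: demand price = 240 − 6.8·4 = 212.8; supply price = 115.5 + 6.7·4 = 142.3.
ΔQ = 9.2222 − 4 = 5.2222; wedge = 212.8 − 142.3 = 70.5.
DWL = ½ × 5.2222 × 70.5 = $184.08.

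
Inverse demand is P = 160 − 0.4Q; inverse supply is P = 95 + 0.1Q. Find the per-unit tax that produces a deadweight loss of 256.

16

Competitive equilibrium: 160 − 0.4Q = 95 + 0.1Q → Q* = 130, P* = 108.
A tax t gives ΔQ = t/0.5 and wedge t, so DWL = t²/1.
t²/1 = 256 → t² = 256 → t = 16.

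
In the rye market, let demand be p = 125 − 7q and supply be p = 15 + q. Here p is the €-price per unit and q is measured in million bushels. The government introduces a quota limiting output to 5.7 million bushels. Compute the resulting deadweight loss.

€259.21 million

Competitive equilibrium: 125 − 7q = 15 + q → q* = 13.75, p* = 28.75.
At q = 5.7: demand price = 125 − 7·5.7 = 85.1; supply price = 15 + 1·5.7 = 20.7.
Δq = 13.75 − 5.7 = 8.05; wedge = 85.1 − 20.7 = 64.4.
DWL = ½ × 8.05 × 64.4 = €259.21 million.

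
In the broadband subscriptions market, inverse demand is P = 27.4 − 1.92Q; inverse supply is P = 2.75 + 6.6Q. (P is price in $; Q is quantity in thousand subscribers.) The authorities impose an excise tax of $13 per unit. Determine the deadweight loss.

$9.92 thousand

Competitive equilibrium: 27.4 − 1.92Q = 2.75 + 6.6Q → Q* = 2.8932, P* = 21.8451.
With the tax, the buyer price exceeds the seller price by 13: (27.4 − 1.92Q) − (2.75 + 6.6Q) = 13 → Q' = 1.3674.
ΔQ = 2.8932 − 1.3674 = 1.5258; the wedge equals the tax, 13.
Welfare loss = ½ × 1.5258 × 13 = $9.92 thousand.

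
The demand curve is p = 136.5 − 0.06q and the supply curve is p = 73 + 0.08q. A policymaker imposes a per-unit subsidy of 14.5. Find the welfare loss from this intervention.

750.89

Competitive equilibrium: 136.5 − 0.06q = 73 + 0.08q → q* = 453.5714, p* = 109.2857.
The subsidy lowers effective supply by 14.5: p = 58.5 + 0.08q.
New quantity: 136.5 − 0.06q = 58.5 + 0.08q → q' = 557.1429.
Overproduction Δq = 557.1429 − 453.5714 = 103.5715; wedge = subsidy = 14.5.
Deadweight loss = ½ × 103.5715 × 14.5 = 750.89.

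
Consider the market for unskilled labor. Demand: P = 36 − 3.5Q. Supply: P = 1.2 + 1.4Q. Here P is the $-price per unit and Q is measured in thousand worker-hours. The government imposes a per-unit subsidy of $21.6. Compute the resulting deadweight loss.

Competitive equilibrium: 36 − 3.5Q = 1.2 + 1.4Q → Q* = 7.102, P* = 11.1429.
The subsidy lowers effective supply by 21.6: P = 1.4Q − 20.4.
New quantity: 36 − 3.5Q = 1.4Q − 20.4 → Q' = 11.5102.
Overproduction ΔQ = 11.5102 − 7.102 = 4.4082; wedge = subsidy = 21.6.
Welfare loss = ½ × 4.4082 × 21.6 = $47.61 thousand.

$47.61 thousand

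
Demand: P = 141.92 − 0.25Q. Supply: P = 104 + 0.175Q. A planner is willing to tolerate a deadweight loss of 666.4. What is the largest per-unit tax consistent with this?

Competitive equilibrium: 141.92 − 0.25Q = 104 + 0.175Q → Q* = 89.2235, P* = 119.6141.
A tax t gives ΔQ = t/0.425 and wedge t, so DWL = t²/0.85.
t²/0.85 = 666.4 → t² = 566.44 → t = 23.8.

23.8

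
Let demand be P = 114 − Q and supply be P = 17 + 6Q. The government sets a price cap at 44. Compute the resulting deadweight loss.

Competitive equilibrium: 114 − Q = 17 + 6Q → Q* = 13.8571, P* = 100.1429.
At the ceiling P = 44, quantity supplied = (44 − 17)/6 = 4.5.
Willingness to pay at Q' = 4.5: 114 − 1·4.5 = 109.5.
ΔQ = 13.8571 − 4.5 = 9.3571; wedge = 109.5 − 44 = 65.5.
Deadweight loss = ½ × 9.3571 × 65.5 = 306.45.

306.45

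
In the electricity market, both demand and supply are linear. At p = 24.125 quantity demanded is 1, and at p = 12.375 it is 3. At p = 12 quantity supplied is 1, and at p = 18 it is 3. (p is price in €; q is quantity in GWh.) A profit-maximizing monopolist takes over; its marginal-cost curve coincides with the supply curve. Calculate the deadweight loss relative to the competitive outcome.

Demand slope = (12.375 − 24.125)/(3 − 1) = −5.875, so p = 30 − 5.875q.
Supply slope = (18 − 12)/(3 − 1) = 3, so p = 9 + 3q.
Competitive equilibrium: 30 − 5.875q = 9 + 3q → q* = 2.3662, p* = 16.0986.
Marginal revenue: MR = 30 − 11.75q. Set MR = MC: 30 − 11.75q = 9 + 3q → q_m = 1.4237.
Price p_m = 30 − 5.875·1.4237 = 21.6358; MC(q_m) = 9 + 3·1.4237 = 13.2711.
Competitive q* = 2.3662, so Δq = 0.9425; wedge = 21.6358 − 13.2711 = 8.3647.
DWL = ½ × 0.9425 × 8.3647 = €3.94.

€3.94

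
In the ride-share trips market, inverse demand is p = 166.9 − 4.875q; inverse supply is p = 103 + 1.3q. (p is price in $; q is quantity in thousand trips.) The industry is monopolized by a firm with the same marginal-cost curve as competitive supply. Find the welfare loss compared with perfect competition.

$64.35 thousand

Competitive equilibrium: 166.9 − 4.875q = 103 + 1.3q → q* = 10.3482, p* = 116.4526.
Marginal revenue: MR = 166.9 − 9.75q. Set MR = MC: 166.9 − 9.75q = 103 + 1.3q → q_m = 5.7828.
Price p_m = 166.9 − 4.875·5.7828 = 138.7089; MC(q_m) = 103 + 1.3·5.7828 = 110.5176.
Competitive q* = 10.3482, so Δq = 4.5654; wedge = 138.7089 − 110.5176 = 28.1913.
The triangle = ½ × 4.5654 × 28.1913 = $64.35 thousand.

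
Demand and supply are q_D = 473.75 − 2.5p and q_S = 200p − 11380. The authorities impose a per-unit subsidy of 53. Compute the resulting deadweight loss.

In inverse form: demand p = 189.5 − 0.4q, supply p = 56.9 + 0.005q.
Competitive equilibrium: 189.5 − 0.4q = 56.9 + 0.005q → q* = 327.4074, p* = 58.537.
The subsidy lowers effective supply by 53: p = 3.9 + 0.005q.
New quantity: 189.5 − 0.4q = 3.9 + 0.005q → q' = 458.2716.
Overproduction Δq = 458.2716 − 327.4074 = 130.8642; wedge = subsidy = 53.
Deadweight loss = ½ × 130.8642 × 53 = 3467.90.

3467.90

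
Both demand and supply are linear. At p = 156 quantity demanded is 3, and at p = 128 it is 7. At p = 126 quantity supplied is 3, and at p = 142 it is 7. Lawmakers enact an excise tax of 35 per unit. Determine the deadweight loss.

Demand slope = (128 − 156)/(7 − 3) = −7, so p = 177 − 7q.
Supply slope = (142 − 126)/(7 − 3) = 4, so p = 114 + 4q.
Competitive equilibrium: 177 − 7q = 114 + 4q → q* = 5.7273, p* = 136.9091.
With the tax, the buyer price exceeds the seller price by 35: (177 − 7q) − (114 + 4q) = 35 → q' = 2.5455.
Δq = 5.7273 − 2.5455 = 3.1818; the wedge equals the tax, 35.
The triangle = ½ × 3.1818 × 35 = 55.68.

55.68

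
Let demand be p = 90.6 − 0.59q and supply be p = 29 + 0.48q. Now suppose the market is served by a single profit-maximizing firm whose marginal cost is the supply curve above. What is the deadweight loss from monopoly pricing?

Competitive equilibrium: 90.6 − 0.59q = 29 + 0.48q → q* = 57.5701, p* = 56.6336.
Marginal revenue: MR = 90.6 − 1.18q. Set MR = MC: 90.6 − 1.18q = 29 + 0.48q → q_m = 37.1084.
Price p_m = 90.6 − 0.59·37.1084 = 68.706; MC(q_m) = 29 + 0.48·37.1084 = 46.812.
Competitive q* = 57.5701, so Δq = 20.4617; wedge = 68.706 − 46.812 = 21.894.
Welfare loss = ½ × 20.4617 × 21.894 = 223.99.

223.99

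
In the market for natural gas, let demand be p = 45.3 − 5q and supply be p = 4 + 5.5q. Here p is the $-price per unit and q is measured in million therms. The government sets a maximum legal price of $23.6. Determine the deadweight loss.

Competitive equilibrium: 45.3 − 5q = 4 + 5.5q → q* = 3.9333, p* = 25.6333.
At the ceiling p = 23.6, quantity supplied = (23.6 − 4)/5.5 = 3.5636.
Willingness to pay at q' = 3.5636: 45.3 − 5·3.5636 = 27.482.
Δq = 3.9333 − 3.5636 = 0.3697; wedge = 27.482 − 23.6 = 3.882.
DWL = ½ × 0.3697 × 3.882 = $0.72 million.

$0.72 million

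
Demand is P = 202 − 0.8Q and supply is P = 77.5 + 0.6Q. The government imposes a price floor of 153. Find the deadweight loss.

Competitive equilibrium: 202 − 0.8Q = 77.5 + 0.6Q → Q* = 88.9286, P* = 130.8571.
At the floor P = 153, quantity demanded = (202 − 153)/0.8 = 61.25.
Sellers' marginal cost at Q' = 61.25: 77.5 + 0.6·61.25 = 114.25.
ΔQ = 88.9286 − 61.25 = 27.6786; wedge = 153 − 114.25 = 38.75.
Welfare loss = ½ × 27.6786 × 38.75 = 536.27.

536.27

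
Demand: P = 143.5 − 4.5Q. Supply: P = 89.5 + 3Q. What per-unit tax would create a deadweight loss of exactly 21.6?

Competitive equilibrium: 143.5 − 4.5Q = 89.5 + 3Q → Q* = 7.2, P* = 111.1.
A tax t gives ΔQ = t/7.5 and wedge t, so DWL = t²/15.
t²/15 = 21.6 → t² = 324 → t = 18.

18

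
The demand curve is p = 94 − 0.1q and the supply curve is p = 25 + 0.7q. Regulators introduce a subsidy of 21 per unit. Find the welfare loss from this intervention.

Competitive equilibrium: 94 − 0.1q = 25 + 0.7q → q* = 86.25, p* = 85.375.
The subsidy lowers effective supply by 21: p = 4 + 0.7q.
New quantity: 94 − 0.1q = 4 + 0.7q → q' = 112.5.
Overproduction Δq = 112.5 − 86.25 = 26.25; wedge = subsidy = 21.
DWL = ½ × 26.25 × 21 = 275.625.

275.625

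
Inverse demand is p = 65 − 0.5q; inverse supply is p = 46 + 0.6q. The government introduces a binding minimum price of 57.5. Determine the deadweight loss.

Competitive equilibrium: 65 − 0.5q = 46 + 0.6q → q* = 17.2727, p* = 56.3636.
At the floor p = 57.5, quantity demanded = (65 − 57.5)/0.5 = 15.
Sellers' marginal cost at q' = 15: 46 + 0.6·15 = 55.
Δq = 17.2727 − 15 = 2.2727; wedge = 57.5 − 55 = 2.5.
Deadweight loss = ½ × 2.2727 × 2.5 = 2.84.

2.84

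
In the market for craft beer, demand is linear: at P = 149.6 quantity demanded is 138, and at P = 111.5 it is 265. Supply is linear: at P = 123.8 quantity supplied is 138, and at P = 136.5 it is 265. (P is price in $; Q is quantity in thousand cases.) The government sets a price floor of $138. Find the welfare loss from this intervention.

Demand slope = (111.5 − 149.6)/(265 − 138) = −0.3, so P = 191 − 0.3Q.
Supply slope = (136.5 − 123.8)/(265 − 138) = 0.1, so P = 110 + 0.1Q.
Competitive equilibrium: 191 − 0.3Q = 110 + 0.1Q → Q* = 202.5, P* = 130.25.
At the floor P = 138, quantity demanded = (191 − 138)/0.3 = 176.6667.
Sellers' marginal cost at Q' = 176.6667: 110 + 0.1·176.6667 = 127.6667.
ΔQ = 202.5 − 176.6667 = 25.8333; wedge = 138 − 127.6667 = 10.3333.
Deadweight loss = ½ × 25.8333 × 10.3333 = $133.47 thousand.

$133.47 thousand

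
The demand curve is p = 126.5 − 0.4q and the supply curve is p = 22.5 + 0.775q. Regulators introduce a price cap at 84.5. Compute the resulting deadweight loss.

42.55

Competitive equilibrium: 126.5 − 0.4q = 22.5 + 0.775q → q* = 88.5106, p* = 91.0957.
At the ceiling p = 84.5, quantity supplied = (84.5 − 22.5)/0.775 = 80.
Willingness to pay at q' = 80: 126.5 − 0.4·80 = 94.5.
Δq = 88.5106 − 80 = 8.5106; wedge = 94.5 − 84.5 = 10.
Deadweight loss = ½ × 8.5106 × 10 = 42.55.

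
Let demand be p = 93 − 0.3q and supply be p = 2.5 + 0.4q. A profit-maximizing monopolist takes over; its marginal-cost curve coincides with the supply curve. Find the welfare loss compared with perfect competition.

526.52

Competitive equilibrium: 93 − 0.3q = 2.5 + 0.4q → q* = 129.2857, p* = 54.2143.
Marginal revenue: MR = 93 − 0.6q. Set MR = MC: 93 − 0.6q = 2.5 + 0.4q → q_m = 90.5.
Price p_m = 93 − 0.3·90.5 = 65.85; MC(q_m) = 2.5 + 0.4·90.5 = 38.7.
Competitive q* = 129.2857, so Δq = 38.7857; wedge = 65.85 − 38.7 = 27.15.
The triangle = ½ × 38.7857 × 27.15 = 526.52.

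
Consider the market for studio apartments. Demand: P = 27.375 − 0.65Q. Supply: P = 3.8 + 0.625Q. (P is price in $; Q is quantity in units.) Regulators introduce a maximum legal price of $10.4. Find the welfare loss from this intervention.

$40.09

Competitive equilibrium: 27.375 − 0.65Q = 3.8 + 0.625Q → Q* = 18.4902, P* = 15.3564.
At the ceiling P = 10.4, quantity supplied = (10.4 − 3.8)/0.625 = 10.56.
Willingness to pay at Q' = 10.56: 27.375 − 0.65·10.56 = 20.511.
ΔQ = 18.4902 − 10.56 = 7.9302; wedge = 20.511 − 10.4 = 10.111.
Deadweight loss = ½ × 7.9302 × 10.111 = $40.09.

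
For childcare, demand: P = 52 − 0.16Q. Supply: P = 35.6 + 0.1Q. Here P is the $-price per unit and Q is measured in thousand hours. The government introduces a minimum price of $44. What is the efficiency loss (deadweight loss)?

Competitive equilibrium: 52 − 0.16Q = 35.6 + 0.1Q → Q* = 63.0769, P* = 41.9077.
At the floor P = 44, quantity demanded = (52 − 44)/0.16 = 50.
Sellers' marginal cost at Q' = 50: 35.6 + 0.1·50 = 40.6.
ΔQ = 63.0769 − 50 = 13.0769; wedge = 44 − 40.6 = 3.4.
Welfare loss = ½ × 13.0769 × 3.4 = $22.23 thousand.

$22.23 thousand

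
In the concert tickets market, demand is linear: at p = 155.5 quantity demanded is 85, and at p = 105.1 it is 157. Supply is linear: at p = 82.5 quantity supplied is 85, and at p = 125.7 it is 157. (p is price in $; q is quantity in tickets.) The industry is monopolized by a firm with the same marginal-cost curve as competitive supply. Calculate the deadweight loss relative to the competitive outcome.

$1586.48

Demand slope = (105.1 − 155.5)/(157 − 85) = −0.7, so p = 215 − 0.7q.
Supply slope = (125.7 − 82.5)/(157 − 85) = 0.6, so p = 31.5 + 0.6q.
Competitive equilibrium: 215 − 0.7q = 31.5 + 0.6q → q* = 141.1538, p* = 116.1923.
Marginal revenue: MR = 215 − 1.4q. Set MR = MC: 215 − 1.4q = 31.5 + 0.6q → q_m = 91.75.
Price p_m = 215 − 0.7·91.75 = 150.775; MC(q_m) = 31.5 + 0.6·91.75 = 86.55.
Competitive q* = 141.1538, so Δq = 49.4038; wedge = 150.775 − 86.55 = 64.225.
Deadweight loss = ½ × 49.4038 × 64.225 = $1586.48.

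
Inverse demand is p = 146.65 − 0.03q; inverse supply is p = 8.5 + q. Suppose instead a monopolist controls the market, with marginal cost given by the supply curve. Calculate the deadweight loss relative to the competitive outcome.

Competitive equilibrium: 146.65 − 0.03q = 8.5 + q → q* = 134.1262, p* = 142.6262.
Marginal revenue: MR = 146.65 − 0.06q. Set MR = MC: 146.65 − 0.06q = 8.5 + q → q_m = 130.3302.
Price p_m = 146.65 − 0.03·130.3302 = 142.7401; MC(q_m) = 8.5 + 1·130.3302 = 138.8302.
Competitive q* = 134.1262, so Δq = 3.796; wedge = 142.7401 − 138.8302 = 3.9099.
Deadweight loss = ½ × 3.796 × 3.9099 = 7.42.

7.42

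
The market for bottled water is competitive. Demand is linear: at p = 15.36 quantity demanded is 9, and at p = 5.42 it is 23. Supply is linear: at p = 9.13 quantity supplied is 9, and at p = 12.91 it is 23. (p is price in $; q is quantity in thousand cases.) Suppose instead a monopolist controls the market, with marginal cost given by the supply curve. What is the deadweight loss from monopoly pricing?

Demand slope = (5.42 − 15.36)/(23 − 9) = −0.71, so p = 21.75 − 0.71q.
Supply slope = (12.91 − 9.13)/(23 − 9) = 0.27, so p = 6.7 + 0.27q.
Competitive equilibrium: 21.75 − 0.71q = 6.7 + 0.27q → q* = 15.3571, p* = 10.8464.
Marginal revenue: MR = 21.75 − 1.42q. Set MR = MC: 21.75 − 1.42q = 6.7 + 0.27q → q_m = 8.9053.
Price p_m = 21.75 − 0.71·8.9053 = 15.4272; MC(q_m) = 6.7 + 0.27·8.9053 = 9.1044.
Competitive q* = 15.3571, so Δq = 6.4518; wedge = 15.4272 − 9.1044 = 6.3228.
Deadweight loss = ½ × 6.4518 × 6.3228 = $20.40 thousand.

$20.40 thousand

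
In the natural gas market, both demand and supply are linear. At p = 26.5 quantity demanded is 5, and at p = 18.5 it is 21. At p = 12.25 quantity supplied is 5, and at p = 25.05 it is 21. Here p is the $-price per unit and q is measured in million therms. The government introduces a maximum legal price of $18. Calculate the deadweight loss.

$9.26 million

Demand slope = (18.5 − 26.5)/(21 − 5) = −0.5, so p = 29 − 0.5q.
Supply slope = (25.05 − 12.25)/(21 − 5) = 0.8, so p = 8.25 + 0.8q.
Competitive equilibrium: 29 − 0.5q = 8.25 + 0.8q → q* = 15.9615, p* = 21.0192.
At the ceiling p = 18, quantity supplied = (18 − 8.25)/0.8 = 12.1875.
Willingness to pay at q' = 12.1875: 29 − 0.5·12.1875 = 22.9063.
Δq = 15.9615 − 12.1875 = 3.774; wedge = 22.9063 − 18 = 4.9063.
Deadweight loss = ½ × 3.774 × 4.9063 = $9.26 million.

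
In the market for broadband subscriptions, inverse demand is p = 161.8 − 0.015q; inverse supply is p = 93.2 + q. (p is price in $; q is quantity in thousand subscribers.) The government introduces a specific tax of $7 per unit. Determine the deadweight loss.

$24.14 thousand

Competitive equilibrium: 161.8 − 0.015q = 93.2 + q → q* = 67.5862, p* = 160.7862.
With the tax, the buyer price exceeds the seller price by 7: (161.8 − 0.015q) − (93.2 + q) = 7 → q' = 60.6897.
Δq = 67.5862 − 60.6897 = 6.8965; the wedge equals the tax, 7.
DWL = ½ × 6.8965 × 7 = $24.14 thousand.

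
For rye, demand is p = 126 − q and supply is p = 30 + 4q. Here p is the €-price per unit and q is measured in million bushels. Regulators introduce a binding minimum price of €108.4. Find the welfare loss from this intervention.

Competitive equilibrium: 126 − q = 30 + 4q → q* = 19.2, p* = 106.8.
At the floor p = 108.4, quantity demanded = (126 − 108.4)/1 = 17.6.
Sellers' marginal cost at q' = 17.6: 30 + 4·17.6 = 100.4.
Δq = 19.2 − 17.6 = 1.6; wedge = 108.4 − 100.4 = 8.
The triangle = ½ × 1.6 × 8 = €6.40 million.

€6.40 million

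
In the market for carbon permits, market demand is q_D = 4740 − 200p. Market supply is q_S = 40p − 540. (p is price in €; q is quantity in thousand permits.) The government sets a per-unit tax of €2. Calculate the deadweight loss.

€66.67 thousand

In inverse form: demand p = 23.7 − 0.005q, supply p = 13.5 + 0.025q.
Competitive equilibrium: 23.7 − 0.005q = 13.5 + 0.025q → q* = 340, p* = 22.
With the tax, the buyer price exceeds the seller price by 2: (23.7 − 0.005q) − (13.5 + 0.025q) = 2 → q' = 273.3333.
Δq = 340 − 273.3333 = 66.6667; the wedge equals the tax, 2.
DWL = ½ × 66.6667 × 2 = €66.67 thousand.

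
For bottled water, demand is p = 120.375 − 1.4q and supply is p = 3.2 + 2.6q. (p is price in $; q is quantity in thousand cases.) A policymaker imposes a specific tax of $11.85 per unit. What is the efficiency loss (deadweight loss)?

$17.55 thousand

Competitive equilibrium: 120.375 − 1.4q = 3.2 + 2.6q → q* = 29.2938, p* = 79.3638.
With the tax, the buyer price exceeds the seller price by 11.85: (120.375 − 1.4q) − (3.2 + 2.6q) = 11.85 → q' = 26.3313.
Δq = 29.2938 − 26.3313 = 2.9625; the wedge equals the tax, 11.85.
Deadweight loss = ½ × 2.9625 × 11.85 = $17.55 thousand.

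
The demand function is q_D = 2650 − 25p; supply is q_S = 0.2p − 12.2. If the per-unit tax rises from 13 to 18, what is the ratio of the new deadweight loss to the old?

In inverse form: demand p = 106 − 0.04q, supply p = 61 + 5q.
Competitive equilibrium: 106 − 0.04q = 61 + 5q → q* = 8.9286, p* = 105.6429.
For a per-unit tax t: Δq = t/5.04, so DWL = ½·t·(t/5.04) = t²/10.08.
At t = 13: DWL = 16.766. At t = 18: DWL = 32.143.
Ratio = (18/13)² = 1.917.

1.917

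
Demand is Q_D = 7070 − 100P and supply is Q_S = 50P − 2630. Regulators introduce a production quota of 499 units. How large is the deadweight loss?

In inverse form: demand P = 70.7 − 0.01Q, supply P = 52.6 + 0.02Q.
Competitive equilibrium: 70.7 − 0.01Q = 52.6 + 0.02Q → Q* = 603.3333, P* = 64.6667.
At Q = 499: demand price = 70.7 − 0.01·499 = 65.71; supply price = 52.6 + 0.02·499 = 62.58.
ΔQ = 603.3333 − 499 = 104.3333; wedge = 65.71 − 62.58 = 3.13.
DWL = ½ × 104.3333 × 3.13 = 163.28.

163.28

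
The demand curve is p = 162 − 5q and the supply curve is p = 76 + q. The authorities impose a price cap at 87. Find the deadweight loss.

Competitive equilibrium: 162 − 5q = 76 + q → q* = 14.3333, p* = 90.3333.
At the ceiling p = 87, quantity supplied = (87 − 76)/1 = 11.
Willingness to pay at q' = 11: 162 − 5·11 = 107.
Δq = 14.3333 − 11 = 3.3333; wedge = 107 − 87 = 20.
Welfare loss = ½ × 3.3333 × 20 = 33.33.

33.33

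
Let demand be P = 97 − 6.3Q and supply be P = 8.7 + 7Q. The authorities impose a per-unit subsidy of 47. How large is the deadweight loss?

83.05

Competitive equilibrium: 97 − 6.3Q = 8.7 + 7Q → Q* = 6.6391, P* = 55.17368.
The subsidy lowers effective supply by 47: P = 7Q − 38.3.
New quantity: 97 − 6.3Q = 7Q − 38.3 → Q' = 10.17293.
Overproduction ΔQ = 10.17293 − 6.6391 = 3.53383; wedge = subsidy = 47.
DWL = ½ × 3.53383 × 47 = 83.05.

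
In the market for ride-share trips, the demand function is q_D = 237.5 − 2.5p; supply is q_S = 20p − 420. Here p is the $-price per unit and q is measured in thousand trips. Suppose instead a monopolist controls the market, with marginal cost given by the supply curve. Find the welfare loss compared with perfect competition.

In inverse form: demand p = 95 − 0.4q, supply p = 21 + 0.05q.
Competitive equilibrium: 95 − 0.4q = 21 + 0.05q → q* = 164.4444, p* = 29.2222.
Marginal revenue: MR = 95 − 0.8q. Set MR = MC: 95 − 0.8q = 21 + 0.05q → q_m = 87.0588.
Price p_m = 95 − 0.4·87.0588 = 60.1765; MC(q_m) = 21 + 0.05·87.0588 = 25.3529.
Competitive q* = 164.4444, so Δq = 77.3856; wedge = 60.1765 − 25.3529 = 34.8236.
The triangle = ½ × 77.3856 × 34.8236 = $1347.42 thousand.

$1347.42 thousand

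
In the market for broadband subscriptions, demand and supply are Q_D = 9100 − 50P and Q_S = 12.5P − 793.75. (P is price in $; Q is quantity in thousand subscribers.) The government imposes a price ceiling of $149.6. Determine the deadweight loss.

$591.33 thousand

In inverse form: demand P = 182 − 0.02Q, supply P = 63.5 + 0.08Q.
Competitive equilibrium: 182 − 0.02Q = 63.5 + 0.08Q → Q* = 1185, P* = 158.3.
At the ceiling P = 149.6, quantity supplied = (149.6 − 63.5)/0.08 = 1076.25.
Willingness to pay at Q' = 1076.25: 182 − 0.02·1076.25 = 160.475.
ΔQ = 1185 − 1076.25 = 108.75; wedge = 160.475 − 149.6 = 10.875.
DWL = ½ × 108.75 × 10.875 = $591.33 thousand.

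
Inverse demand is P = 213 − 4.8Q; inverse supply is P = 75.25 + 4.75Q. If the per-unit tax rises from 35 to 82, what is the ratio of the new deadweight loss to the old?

5.489

Competitive equilibrium: 213 − 4.8Q = 75.25 + 4.75Q → Q* = 14.4241, P* = 143.7644.
For a per-unit tax t: ΔQ = t/9.55, so DWL = ½·t·(t/9.55) = t²/19.1.
At t = 35: DWL = 64.136. At t = 82: DWL = 352.042.
Ratio = (82/35)² = 5.489.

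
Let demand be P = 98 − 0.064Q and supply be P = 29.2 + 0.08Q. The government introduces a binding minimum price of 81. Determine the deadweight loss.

Competitive equilibrium: 98 − 0.064Q = 29.2 + 0.08Q → Q* = 477.7778, P* = 67.4222.
At the floor P = 81, quantity demanded = (98 − 81)/0.064 = 265.625.
Sellers' marginal cost at Q' = 265.625: 29.2 + 0.08·265.625 = 50.45.
ΔQ = 477.7778 − 265.625 = 212.1528; wedge = 81 − 50.45 = 30.55.
Welfare loss = ½ × 212.1528 × 30.55 = 3240.63.

3240.63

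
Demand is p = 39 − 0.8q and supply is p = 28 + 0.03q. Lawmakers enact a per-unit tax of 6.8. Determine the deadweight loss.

27.86

Competitive equilibrium: 39 − 0.8q = 28 + 0.03q → q* = 13.253, p* = 28.3976.
With the tax, the buyer price exceeds the seller price by 6.8: (39 − 0.8q) − (28 + 0.03q) = 6.8 → q' = 5.0602.
Δq = 13.253 − 5.0602 = 8.1928; the wedge equals the tax, 6.8.
Deadweight loss = ½ × 8.1928 × 6.8 = 27.86.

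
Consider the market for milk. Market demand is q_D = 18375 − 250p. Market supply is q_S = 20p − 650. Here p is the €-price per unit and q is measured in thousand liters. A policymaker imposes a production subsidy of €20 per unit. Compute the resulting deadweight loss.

€3703.70 thousand

In inverse form: demand p = 73.5 − 0.004q, supply p = 32.5 + 0.05q.
Competitive equilibrium: 73.5 − 0.004q = 32.5 + 0.05q → q* = 759.2593, p* = 70.463.
The subsidy lowers effective supply by 20: p = 12.5 + 0.05q.
New quantity: 73.5 − 0.004q = 12.5 + 0.05q → q' = 1129.6296.
Overproduction Δq = 1129.6296 − 759.2593 = 370.3703; wedge = subsidy = 20.
The triangle = ½ × 370.3703 × 20 = €3703.70 thousand.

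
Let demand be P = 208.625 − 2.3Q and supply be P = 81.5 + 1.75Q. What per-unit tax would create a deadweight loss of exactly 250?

Competitive equilibrium: 208.625 − 2.3Q = 81.5 + 1.75Q → Q* = 31.3889, P* = 136.4306.
A tax t gives ΔQ = t/4.05 and wedge t, so DWL = t²/8.1.
t²/8.1 = 250 → t² = 2025 → t = 45.

45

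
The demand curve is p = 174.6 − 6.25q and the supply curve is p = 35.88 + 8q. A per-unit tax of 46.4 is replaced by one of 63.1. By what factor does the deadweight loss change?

1.849

Competitive equilibrium: 174.6 − 6.25q = 35.88 + 8q → q* = 9.7347, p* = 113.7579.
For a per-unit tax t: Δq = t/14.25, so DWL = ½·t·(t/14.25) = t²/28.5.
At t = 46.4: DWL = 75.542. At t = 63.1: DWL = 139.706.
Ratio = (63.1/46.4)² = 1.849.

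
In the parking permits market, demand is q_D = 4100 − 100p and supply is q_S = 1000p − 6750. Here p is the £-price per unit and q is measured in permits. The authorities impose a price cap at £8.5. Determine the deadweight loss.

In inverse form: demand p = 41 − 0.01q, supply p = 6.75 + 0.001q.
Competitive equilibrium: 41 − 0.01q = 6.75 + 0.001q → q* = 3113.6364, p* = 9.8636.
At the ceiling p = 8.5, quantity supplied = (8.5 − 6.75)/0.001 = 1750.
Willingness to pay at q' = 1750: 41 − 0.01·1750 = 23.5.
Δq = 3113.6364 − 1750 = 1363.6364; wedge = 23.5 − 8.5 = 15.
DWL = ½ × 1363.6364 × 15 = £10227.27.

£10227.27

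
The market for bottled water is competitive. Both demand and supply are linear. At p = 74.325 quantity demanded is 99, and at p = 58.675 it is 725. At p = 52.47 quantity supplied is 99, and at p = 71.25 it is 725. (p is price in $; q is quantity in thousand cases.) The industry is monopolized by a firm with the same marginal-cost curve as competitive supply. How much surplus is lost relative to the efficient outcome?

Demand slope = (58.675 − 74.325)/(725 − 99) = −0.025, so p = 76.8 − 0.025q.
Supply slope = (71.25 − 52.47)/(725 − 99) = 0.03, so p = 49.5 + 0.03q.
Competitive equilibrium: 76.8 − 0.025q = 49.5 + 0.03q → q* = 496.3636, p* = 64.3909.
Marginal revenue: MR = 76.8 − 0.05q. Set MR = MC: 76.8 − 0.05q = 49.5 + 0.03q → q_m = 341.25.
Price p_m = 76.8 − 0.025·341.25 = 68.2688; MC(q_m) = 49.5 + 0.03·341.25 = 59.7375.
Competitive q* = 496.3636, so Δq = 155.1136; wedge = 68.2688 − 59.7375 = 8.5313.
Welfare loss = ½ × 155.1136 × 8.5313 = $661.66 thousand.

$661.66 thousand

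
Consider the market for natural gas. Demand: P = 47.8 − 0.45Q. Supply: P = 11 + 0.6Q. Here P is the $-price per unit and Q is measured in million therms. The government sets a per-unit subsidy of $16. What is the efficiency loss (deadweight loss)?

$121.90 million

Competitive equilibrium: 47.8 − 0.45Q = 11 + 0.6Q → Q* = 35.0476, P* = 32.0286.
The subsidy lowers effective supply by 16: P = 0.6Q − 5.
New quantity: 47.8 − 0.45Q = 0.6Q − 5 → Q' = 50.2857.
Overproduction ΔQ = 50.2857 − 35.0476 = 15.2381; wedge = subsidy = 16.
DWL = ½ × 15.2381 × 16 = $121.90 million.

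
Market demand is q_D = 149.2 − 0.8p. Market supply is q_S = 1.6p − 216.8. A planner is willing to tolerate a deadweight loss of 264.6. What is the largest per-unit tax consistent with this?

31.5

In inverse form: demand p = 186.5 − 1.25q, supply p = 135.5 + 0.625q.
Competitive equilibrium: 186.5 − 1.25q = 135.5 + 0.625q → q* = 27.2, p* = 152.5.
A tax t gives Δq = t/1.875 and wedge t, so DWL = t²/3.75.
t²/3.75 = 264.6 → t² = 992.25 → t = 31.5.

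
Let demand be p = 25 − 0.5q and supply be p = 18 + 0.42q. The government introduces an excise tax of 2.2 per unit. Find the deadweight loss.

2.63

Competitive equilibrium: 25 − 0.5q = 18 + 0.42q → q* = 7.6087, p* = 21.1957.
With the tax, the buyer price exceeds the seller price by 2.2: (25 − 0.5q) − (18 + 0.42q) = 2.2 → q' = 5.2174.
Δq = 7.6087 − 5.2174 = 2.3913; the wedge equals the tax, 2.2.
DWL = ½ × 2.3913 × 2.2 = 2.63.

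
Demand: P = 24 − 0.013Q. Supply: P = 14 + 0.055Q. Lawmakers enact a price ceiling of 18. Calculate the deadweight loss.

Competitive equilibrium: 24 − 0.013Q = 14 + 0.055Q → Q* = 147.05882, P* = 22.08824.
At the ceiling P = 18, quantity supplied = (18 − 14)/0.055 = 72.72727.
Willingness to pay at Q' = 72.72727: 24 − 0.013·72.72727 = 23.05455.
ΔQ = 147.05882 − 72.72727 = 74.33155; wedge = 23.05455 − 18 = 5.05455.
DWL = ½ × 74.33155 × 5.05455 = 187.86.

187.86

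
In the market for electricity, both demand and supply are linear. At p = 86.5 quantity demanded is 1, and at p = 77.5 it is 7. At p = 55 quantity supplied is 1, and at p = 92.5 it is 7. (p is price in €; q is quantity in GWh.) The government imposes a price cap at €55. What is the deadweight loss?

Demand slope = (77.5 − 86.5)/(7 − 1) = −1.5, so p = 88 − 1.5q.
Supply slope = (92.5 − 55)/(7 − 1) = 6.25, so p = 48.75 + 6.25q.
Competitive equilibrium: 88 − 1.5q = 48.75 + 6.25q → q* = 5.0645, p* = 80.4032.
At the ceiling p = 55, quantity supplied = (55 − 48.75)/6.25 = 1.
Willingness to pay at q' = 1: 88 − 1.5·1 = 86.5.
Δq = 5.0645 − 1 = 4.0645; wedge = 86.5 − 55 = 31.5.
Welfare loss = ½ × 4.0645 × 31.5 = €64.02.

€64.02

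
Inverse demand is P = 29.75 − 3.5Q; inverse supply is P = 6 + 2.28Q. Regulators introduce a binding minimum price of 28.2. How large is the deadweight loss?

38.84

Competitive equilibrium: 29.75 − 3.5Q = 6 + 2.28Q → Q* = 4.109, P* = 15.3685.
At the floor P = 28.2, quantity demanded = (29.75 − 28.2)/3.5 = 0.4429.
Sellers' marginal cost at Q' = 0.4429: 6 + 2.28·0.4429 = 7.0098.
ΔQ = 4.109 − 0.4429 = 3.6661; wedge = 28.2 − 7.0098 = 21.1902.
DWL = ½ × 3.6661 × 21.1902 = 38.84.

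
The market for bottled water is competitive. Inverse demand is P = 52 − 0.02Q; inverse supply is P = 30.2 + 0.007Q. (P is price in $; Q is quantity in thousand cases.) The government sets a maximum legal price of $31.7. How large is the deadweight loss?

$4749.21 thousand

Competitive equilibrium: 52 − 0.02Q = 30.2 + 0.007Q → Q* = 807.4074, P* = 35.8519.
At the ceiling P = 31.7, quantity supplied = (31.7 − 30.2)/0.007 = 214.2857.
Willingness to pay at Q' = 214.2857: 52 − 0.02·214.2857 = 47.7143.
ΔQ = 807.4074 − 214.2857 = 593.1217; wedge = 47.7143 − 31.7 = 16.0143.
The triangle = ½ × 593.1217 × 16.0143 = $4749.21 thousand.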